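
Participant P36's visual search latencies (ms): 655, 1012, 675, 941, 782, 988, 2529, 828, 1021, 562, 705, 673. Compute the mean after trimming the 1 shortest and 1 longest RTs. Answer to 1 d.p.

828.0 ms

Sorted: 562, 655, 673, 675, 705, 782, 828, 941, 988, 1012, 1021, 2529
Drop lowest 1 (562) and highest 1 (2529)
Remaining (n=10): Σ = 8280, mean = 8280/10 = 828.000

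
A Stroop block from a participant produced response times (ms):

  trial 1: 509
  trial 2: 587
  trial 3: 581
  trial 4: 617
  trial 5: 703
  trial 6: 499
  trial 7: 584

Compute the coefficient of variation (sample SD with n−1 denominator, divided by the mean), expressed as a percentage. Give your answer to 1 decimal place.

n = 7, Σ = 4080, M = 582.8571
Σ(x−M)² = 28108.857; s = √(28108.857/6) = 68.4457
CV = 68.4457 / 582.8571 = 0.11743 = 11.743%

11.7%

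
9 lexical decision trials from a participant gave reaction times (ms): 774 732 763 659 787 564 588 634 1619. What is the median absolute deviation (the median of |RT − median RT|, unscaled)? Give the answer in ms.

73 ms

Sorted: 564, 588, 634, 659, 732, 763, 774, 787, 1619 → median = 732
|x − 732|: 42, 0, 31, 73, 55, 168, 144, 98, 887
Sorted deviations: 0, 31, 42, 55, 73, 98, 144, 168, 887 → MAD = 73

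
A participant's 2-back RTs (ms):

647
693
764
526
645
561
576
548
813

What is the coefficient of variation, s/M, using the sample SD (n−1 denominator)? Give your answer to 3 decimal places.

n = 9, Σ = 5773, M = 641.4444
Σ(x−M)² = 79966.222; s = √(79966.222/8) = 99.9789
CV = 99.9789 / 641.4444 = 0.15587

0.156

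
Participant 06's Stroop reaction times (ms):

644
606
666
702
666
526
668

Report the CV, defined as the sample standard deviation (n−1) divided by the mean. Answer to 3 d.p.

0.091

n = 7, Σ = 4478, M = 639.7143
Σ(x−M)² = 20147.429; s = √(20147.429/6) = 57.9474
CV = 57.9474 / 639.7143 = 0.09058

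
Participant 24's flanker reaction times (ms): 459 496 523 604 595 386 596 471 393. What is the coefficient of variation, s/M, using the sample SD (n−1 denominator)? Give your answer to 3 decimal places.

0.167

n = 9, Σ = 4523, M = 502.5556
Σ(x−M)² = 56510.222; s = √(56510.222/8) = 84.0463
CV = 84.0463 / 502.5556 = 0.16724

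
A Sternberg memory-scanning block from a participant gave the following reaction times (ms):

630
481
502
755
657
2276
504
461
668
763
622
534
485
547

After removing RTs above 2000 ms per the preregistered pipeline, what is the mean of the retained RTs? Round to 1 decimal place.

Excluded: 2276
Retained (n=13): Σ = 7609
Mean = 7609/13 = 585.3077

585.3 ms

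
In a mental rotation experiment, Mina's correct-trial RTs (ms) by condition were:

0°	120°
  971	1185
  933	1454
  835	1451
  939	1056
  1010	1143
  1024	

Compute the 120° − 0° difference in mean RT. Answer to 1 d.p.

M(0°) = 5712/6 = 952.000
M(120°) = 6289/5 = 1257.800
Difference = 1257.800 − 952.000 = 305.800 ms

305.8 ms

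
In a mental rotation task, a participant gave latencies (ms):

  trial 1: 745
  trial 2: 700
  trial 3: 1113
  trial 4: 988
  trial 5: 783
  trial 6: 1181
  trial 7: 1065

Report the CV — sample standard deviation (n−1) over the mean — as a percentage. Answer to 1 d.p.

n = 7, Σ = 6575, M = 939.2857
Σ(x−M)² = 226209.429; s = √(226209.429/6) = 194.1689
CV = 194.1689 / 939.2857 = 0.20672 = 20.672%

20.7%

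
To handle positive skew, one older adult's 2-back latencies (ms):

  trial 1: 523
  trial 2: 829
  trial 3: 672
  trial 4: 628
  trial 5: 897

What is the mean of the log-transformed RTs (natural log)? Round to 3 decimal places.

6.546

ln(RT): 6.2596, 6.7202, 6.5103, 6.4425, 6.7991
Σ ln(RT) = 32.7317
Mean = 32.7317/5 = 6.54633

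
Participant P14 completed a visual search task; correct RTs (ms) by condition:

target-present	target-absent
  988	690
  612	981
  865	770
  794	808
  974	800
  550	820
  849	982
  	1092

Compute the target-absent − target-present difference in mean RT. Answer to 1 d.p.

63.3 ms

M(target-present) = 5632/7 = 804.571
M(target-absent) = 6943/8 = 867.875
Difference = 867.875 − 804.571 = 63.304 ms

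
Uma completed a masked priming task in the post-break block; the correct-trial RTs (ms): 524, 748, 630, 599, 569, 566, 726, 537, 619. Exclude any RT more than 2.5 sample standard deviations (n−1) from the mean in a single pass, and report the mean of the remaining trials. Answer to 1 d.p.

613.1 ms

n = 9, ΣRT = 5518, M = 613.111
Σ(x−M)² = 49356.89; s = √(49356.89/8) = 78.547
Cutoffs: 613.111 ± 2.5·78.547 → [416.7, 809.5]
No RTs fall outside the cutoffs; all 9 retained. Mean = 5518/9 = 613.111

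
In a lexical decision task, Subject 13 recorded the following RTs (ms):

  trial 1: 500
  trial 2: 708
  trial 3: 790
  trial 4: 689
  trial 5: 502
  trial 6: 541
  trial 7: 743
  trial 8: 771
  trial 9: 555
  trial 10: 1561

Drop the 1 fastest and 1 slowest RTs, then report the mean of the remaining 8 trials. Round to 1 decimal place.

662.4 ms

Sorted: 500, 502, 541, 555, 689, 708, 743, 771, 790, 1561
Drop lowest 1 (500) and highest 1 (1561)
Remaining (n=8): Σ = 5299, mean = 5299/8 = 662.375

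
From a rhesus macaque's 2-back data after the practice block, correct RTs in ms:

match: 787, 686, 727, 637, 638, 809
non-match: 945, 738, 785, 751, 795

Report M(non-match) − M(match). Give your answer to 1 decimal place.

M(match) = 4284/6 = 714.000
M(non-match) = 4014/5 = 802.800
Difference = 802.800 − 714.000 = 88.800 ms

88.8 ms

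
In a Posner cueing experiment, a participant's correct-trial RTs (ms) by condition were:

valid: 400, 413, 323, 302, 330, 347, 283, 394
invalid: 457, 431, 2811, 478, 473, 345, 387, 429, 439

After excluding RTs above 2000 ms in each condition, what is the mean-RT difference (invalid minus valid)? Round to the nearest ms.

invalid: exclude 2811
M(valid) = 2792/8 = 349.000
M(invalid) = 3439/8 = 429.875
Difference = 429.875 − 349.000 = 80.875 ms

81 ms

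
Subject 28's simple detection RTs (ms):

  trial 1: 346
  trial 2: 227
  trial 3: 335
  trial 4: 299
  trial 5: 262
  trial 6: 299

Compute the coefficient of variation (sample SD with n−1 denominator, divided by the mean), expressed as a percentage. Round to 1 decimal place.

n = 6, Σ = 1768, M = 294.6667
Σ(x−M)² = 9945.333; s = √(9945.333/5) = 44.5990
CV = 44.5990 / 294.6667 = 0.15135 = 15.135%

15.1%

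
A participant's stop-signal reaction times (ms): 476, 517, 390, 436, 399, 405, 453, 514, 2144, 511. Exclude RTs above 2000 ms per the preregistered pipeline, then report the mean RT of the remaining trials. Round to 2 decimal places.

Excluded: 2144
Retained (n=9): Σ = 4101
Mean = 4101/9 = 455.6667

455.67 ms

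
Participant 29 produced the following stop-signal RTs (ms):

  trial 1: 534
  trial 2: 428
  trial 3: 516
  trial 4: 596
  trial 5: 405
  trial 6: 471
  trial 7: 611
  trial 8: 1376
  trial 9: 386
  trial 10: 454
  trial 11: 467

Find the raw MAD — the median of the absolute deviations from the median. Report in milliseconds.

63 ms

Sorted: 386, 405, 428, 454, 467, 471, 516, 534, 596, 611, 1376 → median = 471
|x − 471|: 63, 43, 45, 125, 66, 0, 140, 905, 85, 17, 4
Sorted deviations: 0, 4, 17, 43, 45, 63, 66, 85, 125, 140, 905 → MAD = 63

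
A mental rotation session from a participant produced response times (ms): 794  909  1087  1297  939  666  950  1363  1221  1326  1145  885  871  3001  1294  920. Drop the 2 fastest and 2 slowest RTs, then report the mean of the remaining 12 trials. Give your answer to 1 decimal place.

1070.3 ms

Sorted: 666, 794, 871, 885, 909, 920, 939, 950, 1087, 1145, 1221, 1294, 1297, 1326, 1363, 3001
Drop lowest 2 (666, 794) and highest 2 (1363, 3001)
Remaining (n=12): Σ = 12844, mean = 12844/12 = 1070.333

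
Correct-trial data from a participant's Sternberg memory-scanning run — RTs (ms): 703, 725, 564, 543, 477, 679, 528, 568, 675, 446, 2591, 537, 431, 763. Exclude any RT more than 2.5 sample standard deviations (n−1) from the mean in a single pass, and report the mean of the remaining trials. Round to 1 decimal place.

587.6 ms

n = 14, ΣRT = 10230, M = 730.714
Σ(x−M)² = 3871670.86; s = √(3871670.86/13) = 545.730
Cutoffs: 730.714 ± 2.5·545.730 → [-633.6, 2095.0]
Outside: 2591 → excluded.
Retained (n=13): Σ = 7639, mean = 7639/13 = 587.615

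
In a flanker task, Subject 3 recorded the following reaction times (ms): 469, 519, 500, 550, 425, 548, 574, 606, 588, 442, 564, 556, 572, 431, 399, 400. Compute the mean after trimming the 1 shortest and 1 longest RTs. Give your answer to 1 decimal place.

509.9 ms

Sorted: 399, 400, 425, 431, 442, 469, 500, 519, 548, 550, 556, 564, 572, 574, 588, 606
Drop lowest 1 (399) and highest 1 (606)
Remaining (n=14): Σ = 7138, mean = 7138/14 = 509.857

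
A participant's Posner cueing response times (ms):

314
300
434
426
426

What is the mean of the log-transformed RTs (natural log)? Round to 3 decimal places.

ln(RT): 5.7494, 5.7038, 6.0730, 6.0544, 6.0544
Σ ln(RT) = 29.6351
Mean = 29.6351/5 = 5.92702

5.927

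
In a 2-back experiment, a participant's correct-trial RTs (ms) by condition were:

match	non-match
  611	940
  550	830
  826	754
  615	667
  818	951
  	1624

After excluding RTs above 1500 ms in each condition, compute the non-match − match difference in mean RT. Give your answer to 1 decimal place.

144.4 ms

non-match: exclude 1624
M(match) = 3420/5 = 684.000
M(non-match) = 4142/5 = 828.400
Difference = 828.400 − 684.000 = 144.400 ms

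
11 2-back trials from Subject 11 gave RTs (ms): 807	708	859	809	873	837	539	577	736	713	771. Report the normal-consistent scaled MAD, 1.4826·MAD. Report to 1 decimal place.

Sorted: 539, 577, 708, 713, 736, 771, 807, 809, 837, 859, 873 → median = 771
|x − 771| sorted: 0, 35, 36, 38, 58, 63, 66, 88, 102, 194, 232 → MAD = 63
Robust SD ≈ 1.4826 × 63 = 93.404

93.4 ms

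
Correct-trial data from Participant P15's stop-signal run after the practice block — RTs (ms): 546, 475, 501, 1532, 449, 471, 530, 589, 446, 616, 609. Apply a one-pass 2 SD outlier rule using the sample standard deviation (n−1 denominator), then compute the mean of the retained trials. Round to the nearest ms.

523 ms

n = 11, ΣRT = 6764, M = 614.909
Σ(x−M)² = 963036.91; s = √(963036.91/10) = 310.328
Cutoffs: 614.909 ± 2·310.328 → [-5.7, 1235.6]
Outside: 1532 → excluded.
Retained (n=10): Σ = 5232, mean = 5232/10 = 523.200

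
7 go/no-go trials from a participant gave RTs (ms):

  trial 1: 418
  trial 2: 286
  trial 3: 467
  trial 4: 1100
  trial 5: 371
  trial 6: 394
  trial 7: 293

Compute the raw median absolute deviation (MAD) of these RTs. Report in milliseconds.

73 ms

Sorted: 286, 293, 371, 394, 418, 467, 1100 → median = 394
|x − 394|: 24, 108, 73, 706, 23, 0, 101
Sorted deviations: 0, 23, 24, 73, 101, 108, 706 → MAD = 73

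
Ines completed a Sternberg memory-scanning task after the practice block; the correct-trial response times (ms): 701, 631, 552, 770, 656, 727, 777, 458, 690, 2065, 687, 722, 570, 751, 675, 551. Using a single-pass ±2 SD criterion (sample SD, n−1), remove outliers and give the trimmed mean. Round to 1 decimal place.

n = 16, ΣRT = 11983, M = 748.938
Σ(x−M)² = 1966710.94; s = √(1966710.94/15) = 362.097
Cutoffs: 748.938 ± 2·362.097 → [24.7, 1473.1]
Outside: 2065 → excluded.
Retained (n=15): Σ = 9918, mean = 9918/15 = 661.200

661.2 ms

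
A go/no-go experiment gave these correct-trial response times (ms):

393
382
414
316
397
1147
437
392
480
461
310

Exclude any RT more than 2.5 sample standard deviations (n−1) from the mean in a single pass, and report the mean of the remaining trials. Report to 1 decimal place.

n = 11, ΣRT = 5129, M = 466.273
Σ(x−M)² = 536984.18; s = √(536984.18/10) = 231.729
Cutoffs: 466.273 ± 2.5·231.729 → [-113.1, 1045.6]
Outside: 1147 → excluded.
Retained (n=10): Σ = 3982, mean = 3982/10 = 398.200

398.2 ms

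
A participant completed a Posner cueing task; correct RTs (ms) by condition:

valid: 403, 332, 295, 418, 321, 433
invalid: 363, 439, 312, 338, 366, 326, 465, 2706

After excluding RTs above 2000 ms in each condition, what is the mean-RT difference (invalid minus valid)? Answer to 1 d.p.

5.7 ms

invalid: exclude 2706
M(valid) = 2202/6 = 367.000
M(invalid) = 2609/7 = 372.714
Difference = 372.714 − 367.000 = 5.714 ms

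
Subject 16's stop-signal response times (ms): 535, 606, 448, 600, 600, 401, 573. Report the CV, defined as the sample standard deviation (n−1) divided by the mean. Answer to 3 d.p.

n = 7, Σ = 3763, M = 537.5714
Σ(x−M)² = 40413.714; s = √(40413.714/6) = 82.0708
CV = 82.0708 / 537.5714 = 0.15267

0.153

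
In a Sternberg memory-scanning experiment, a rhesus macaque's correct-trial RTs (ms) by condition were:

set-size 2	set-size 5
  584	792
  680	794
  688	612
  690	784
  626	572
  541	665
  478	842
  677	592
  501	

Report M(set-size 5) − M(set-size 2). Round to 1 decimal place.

M(set-size 2) = 5465/9 = 607.222
M(set-size 5) = 5653/8 = 706.625
Difference = 706.625 − 607.222 = 99.403 ms

99.4 ms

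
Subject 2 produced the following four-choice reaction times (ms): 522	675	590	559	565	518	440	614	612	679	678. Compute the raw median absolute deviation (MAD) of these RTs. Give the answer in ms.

Sorted: 440, 518, 522, 559, 565, 590, 612, 614, 675, 678, 679 → median = 590
|x − 590|: 68, 85, 0, 31, 25, 72, 150, 24, 22, 89, 88
Sorted deviations: 0, 22, 24, 25, 31, 68, 72, 85, 88, 89, 150 → MAD = 68

68 ms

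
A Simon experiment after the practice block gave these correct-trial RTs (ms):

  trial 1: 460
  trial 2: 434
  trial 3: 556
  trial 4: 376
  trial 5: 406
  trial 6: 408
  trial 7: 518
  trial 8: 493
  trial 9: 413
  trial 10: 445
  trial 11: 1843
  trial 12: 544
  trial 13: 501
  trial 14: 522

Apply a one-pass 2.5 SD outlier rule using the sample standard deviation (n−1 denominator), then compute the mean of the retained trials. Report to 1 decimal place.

n = 14, ΣRT = 7919, M = 565.643
Σ(x−M)² = 1798479.21; s = √(1798479.21/13) = 371.947
Cutoffs: 565.643 ± 2.5·371.947 → [-364.2, 1495.5]
Outside: 1843 → excluded.
Retained (n=13): Σ = 6076, mean = 6076/13 = 467.385

467.4 ms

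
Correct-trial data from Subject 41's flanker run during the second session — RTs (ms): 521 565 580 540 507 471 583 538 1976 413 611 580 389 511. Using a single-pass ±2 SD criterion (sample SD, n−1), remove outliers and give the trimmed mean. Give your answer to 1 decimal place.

523.8 ms

n = 14, ΣRT = 8785, M = 627.500
Σ(x−M)² = 2011609.50; s = √(2011609.50/13) = 393.369
Cutoffs: 627.500 ± 2·393.369 → [-159.2, 1414.2]
Outside: 1976 → excluded.
Retained (n=13): Σ = 6809, mean = 6809/13 = 523.769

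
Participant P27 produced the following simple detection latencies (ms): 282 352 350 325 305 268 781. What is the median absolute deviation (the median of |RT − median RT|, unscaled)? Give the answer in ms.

Sorted: 268, 282, 305, 325, 350, 352, 781 → median = 325
|x − 325|: 43, 27, 25, 0, 20, 57, 456
Sorted deviations: 0, 20, 25, 27, 43, 57, 456 → MAD = 27

27 ms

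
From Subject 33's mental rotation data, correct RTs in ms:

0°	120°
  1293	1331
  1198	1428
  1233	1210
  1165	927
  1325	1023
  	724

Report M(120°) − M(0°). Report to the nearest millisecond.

M(0°) = 6214/5 = 1242.800
M(120°) = 6643/6 = 1107.167
Difference = 1107.167 − 1242.800 = -135.633 ms

-136 ms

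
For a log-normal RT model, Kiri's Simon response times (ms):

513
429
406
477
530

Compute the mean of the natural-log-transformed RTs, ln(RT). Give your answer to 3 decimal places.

6.150

ln(RT): 6.2403, 6.0615, 6.0064, 6.1675, 6.2729
Σ ln(RT) = 30.7485
Mean = 30.7485/5 = 6.14970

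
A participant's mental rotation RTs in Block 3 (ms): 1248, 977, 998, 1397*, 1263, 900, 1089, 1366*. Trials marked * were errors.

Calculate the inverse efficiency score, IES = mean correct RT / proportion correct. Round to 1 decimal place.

Correct trials (n=6): 1248, 977, 998, 1263, 900, 1089
Mean correct RT = 6475/6 = 1079.1667 ms
Proportion correct = 6/8
IES = 1079.1667 / (6/8) = 1438.889 ms

1438.9 ms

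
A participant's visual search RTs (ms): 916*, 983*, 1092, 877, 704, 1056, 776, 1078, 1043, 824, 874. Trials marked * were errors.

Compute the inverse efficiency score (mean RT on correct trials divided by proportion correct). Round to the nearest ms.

1130 ms

Correct trials (n=9): 1092, 877, 704, 1056, 776, 1078, 1043, 824, 874
Mean correct RT = 8324/9 = 924.8889 ms
Proportion correct = 9/11
IES = 924.8889 / (9/11) = 1130.420 ms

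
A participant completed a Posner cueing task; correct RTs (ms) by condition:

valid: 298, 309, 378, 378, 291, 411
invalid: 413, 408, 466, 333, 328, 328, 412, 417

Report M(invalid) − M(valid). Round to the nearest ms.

M(valid) = 2065/6 = 344.167
M(invalid) = 3105/8 = 388.125
Difference = 388.125 − 344.167 = 43.958 ms

44 ms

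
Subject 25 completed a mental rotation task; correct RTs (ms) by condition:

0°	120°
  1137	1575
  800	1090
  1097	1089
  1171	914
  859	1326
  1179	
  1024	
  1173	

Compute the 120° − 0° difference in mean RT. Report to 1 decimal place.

143.8 ms

M(0°) = 8440/8 = 1055.000
M(120°) = 5994/5 = 1198.800
Difference = 1198.800 − 1055.000 = 143.800 ms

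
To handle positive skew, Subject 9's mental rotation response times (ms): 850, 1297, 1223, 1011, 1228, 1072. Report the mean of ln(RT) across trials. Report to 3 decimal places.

7.005

ln(RT): 6.7452, 7.1678, 7.1091, 6.9187, 7.1131, 6.9773
Σ ln(RT) = 42.0312
Mean = 42.0312/6 = 7.00520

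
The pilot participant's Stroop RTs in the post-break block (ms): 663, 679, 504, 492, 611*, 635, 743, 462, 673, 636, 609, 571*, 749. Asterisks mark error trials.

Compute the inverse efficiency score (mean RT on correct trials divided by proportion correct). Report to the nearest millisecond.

735 ms

Correct trials (n=11): 663, 679, 504, 492, 635, 743, 462, 673, 636, 609, 749
Mean correct RT = 6845/11 = 622.2727 ms
Proportion correct = 11/13
IES = 622.2727 / (11/13) = 735.413 ms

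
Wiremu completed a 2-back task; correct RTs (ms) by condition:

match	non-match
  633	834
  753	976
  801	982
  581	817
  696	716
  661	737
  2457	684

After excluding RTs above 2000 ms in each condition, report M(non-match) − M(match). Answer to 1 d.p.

match: exclude 2457
M(match) = 4125/6 = 687.500
M(non-match) = 5746/7 = 820.857
Difference = 820.857 − 687.500 = 133.357 ms

133.4 ms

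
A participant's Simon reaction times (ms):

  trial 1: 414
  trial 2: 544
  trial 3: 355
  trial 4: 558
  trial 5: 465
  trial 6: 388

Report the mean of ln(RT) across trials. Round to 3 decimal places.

ln(RT): 6.0259, 6.2989, 5.8721, 6.3244, 6.1420, 5.9610
Σ ln(RT) = 36.6243
Mean = 36.6243/6 = 6.10406

6.104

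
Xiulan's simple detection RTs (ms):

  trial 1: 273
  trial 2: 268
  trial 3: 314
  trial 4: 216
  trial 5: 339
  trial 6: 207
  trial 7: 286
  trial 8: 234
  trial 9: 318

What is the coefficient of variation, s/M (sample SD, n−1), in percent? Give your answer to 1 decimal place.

17.1%

n = 9, Σ = 2455, M = 272.7778
Σ(x−M)² = 17381.556; s = √(17381.556/8) = 46.6122
CV = 46.6122 / 272.7778 = 0.17088 = 17.088%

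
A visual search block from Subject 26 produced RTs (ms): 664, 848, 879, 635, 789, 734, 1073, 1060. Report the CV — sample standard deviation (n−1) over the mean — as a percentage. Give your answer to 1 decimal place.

n = 8, Σ = 6682, M = 835.2500
Σ(x−M)² = 190931.500; s = √(190931.500/7) = 165.1543
CV = 165.1543 / 835.2500 = 0.19773 = 19.773%

19.8%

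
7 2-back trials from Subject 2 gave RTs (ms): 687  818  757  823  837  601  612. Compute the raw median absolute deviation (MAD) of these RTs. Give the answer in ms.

70 ms

Sorted: 601, 612, 687, 757, 818, 823, 837 → median = 757
|x − 757|: 70, 61, 0, 66, 80, 156, 145
Sorted deviations: 0, 61, 66, 70, 80, 145, 156 → MAD = 70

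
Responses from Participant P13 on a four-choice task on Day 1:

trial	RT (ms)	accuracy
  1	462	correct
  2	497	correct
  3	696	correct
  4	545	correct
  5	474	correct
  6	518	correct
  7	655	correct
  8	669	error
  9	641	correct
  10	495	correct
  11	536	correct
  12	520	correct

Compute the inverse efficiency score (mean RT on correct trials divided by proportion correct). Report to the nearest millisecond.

Correct trials (n=11): 462, 497, 696, 545, 474, 518, 655, 641, 495, 536, 520
Mean correct RT = 6039/11 = 549.0000 ms
Proportion correct = 11/12
IES = 549.0000 / (11/12) = 598.909 ms

599 ms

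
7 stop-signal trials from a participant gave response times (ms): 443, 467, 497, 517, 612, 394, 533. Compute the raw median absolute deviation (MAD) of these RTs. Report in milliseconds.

36 ms

Sorted: 394, 443, 467, 497, 517, 533, 612 → median = 497
|x − 497|: 54, 30, 0, 20, 115, 103, 36
Sorted deviations: 0, 20, 30, 36, 54, 103, 115 → MAD = 36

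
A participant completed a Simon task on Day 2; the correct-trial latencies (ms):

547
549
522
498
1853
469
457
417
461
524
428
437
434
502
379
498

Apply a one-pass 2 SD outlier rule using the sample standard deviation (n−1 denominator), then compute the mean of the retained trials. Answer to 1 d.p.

474.8 ms

n = 16, ΣRT = 8975, M = 560.938
Σ(x−M)² = 1816246.94; s = √(1816246.94/15) = 347.970
Cutoffs: 560.938 ± 2·347.970 → [-135.0, 1256.9]
Outside: 1853 → excluded.
Retained (n=15): Σ = 7122, mean = 7122/15 = 474.800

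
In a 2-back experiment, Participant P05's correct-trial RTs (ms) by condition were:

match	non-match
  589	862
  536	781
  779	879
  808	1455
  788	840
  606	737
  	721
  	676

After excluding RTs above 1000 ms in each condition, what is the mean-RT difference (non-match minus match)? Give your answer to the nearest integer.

101 ms

non-match: exclude 1455
M(match) = 4106/6 = 684.333
M(non-match) = 5496/7 = 785.143
Difference = 785.143 − 684.333 = 100.810 ms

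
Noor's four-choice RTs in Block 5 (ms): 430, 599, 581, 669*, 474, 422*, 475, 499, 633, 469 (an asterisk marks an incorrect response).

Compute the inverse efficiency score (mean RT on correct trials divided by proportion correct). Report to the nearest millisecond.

Correct trials (n=8): 430, 599, 581, 474, 475, 499, 633, 469
Mean correct RT = 4160/8 = 520.0000 ms
Proportion correct = 8/10
IES = 520.0000 / (8/10) = 650.000 ms

650 ms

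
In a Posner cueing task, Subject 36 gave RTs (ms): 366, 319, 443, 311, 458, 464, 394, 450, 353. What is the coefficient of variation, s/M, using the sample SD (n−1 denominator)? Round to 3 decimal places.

0.154

n = 9, Σ = 3558, M = 395.3333
Σ(x−M)² = 29496.000; s = √(29496.000/8) = 60.7207
CV = 60.7207 / 395.3333 = 0.15359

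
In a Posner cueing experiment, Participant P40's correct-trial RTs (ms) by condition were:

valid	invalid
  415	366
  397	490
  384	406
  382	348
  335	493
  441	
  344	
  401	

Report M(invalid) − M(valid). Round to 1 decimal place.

33.2 ms

M(valid) = 3099/8 = 387.375
M(invalid) = 2103/5 = 420.600
Difference = 420.600 − 387.375 = 33.225 ms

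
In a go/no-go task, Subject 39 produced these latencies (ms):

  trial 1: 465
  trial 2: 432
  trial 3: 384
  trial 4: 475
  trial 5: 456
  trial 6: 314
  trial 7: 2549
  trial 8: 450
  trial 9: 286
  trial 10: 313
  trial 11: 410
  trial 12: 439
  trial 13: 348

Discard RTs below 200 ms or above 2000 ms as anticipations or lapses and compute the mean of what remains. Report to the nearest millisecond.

398 ms

Excluded: 2549
Retained (n=12): Σ = 4772
Mean = 4772/12 = 397.6667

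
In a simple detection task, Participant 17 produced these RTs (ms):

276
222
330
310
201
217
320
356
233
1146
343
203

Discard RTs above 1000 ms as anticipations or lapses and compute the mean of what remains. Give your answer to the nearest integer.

Excluded: 1146
Retained (n=11): Σ = 3011
Mean = 3011/11 = 273.7273

274 ms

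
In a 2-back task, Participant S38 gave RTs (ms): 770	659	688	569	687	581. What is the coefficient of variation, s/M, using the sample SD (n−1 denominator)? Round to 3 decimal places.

0.114

n = 6, Σ = 3954, M = 659.0000
Σ(x−M)² = 28130.000; s = √(28130.000/5) = 75.0067
CV = 75.0067 / 659.0000 = 0.11382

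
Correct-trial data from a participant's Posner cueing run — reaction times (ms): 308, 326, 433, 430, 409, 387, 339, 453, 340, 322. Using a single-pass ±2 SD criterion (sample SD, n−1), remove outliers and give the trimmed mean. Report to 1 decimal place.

n = 10, ΣRT = 3747, M = 374.700
Σ(x−M)² = 25992.10; s = √(25992.10/9) = 53.740
Cutoffs: 374.700 ± 2·53.740 → [267.2, 482.2]
No RTs fall outside the cutoffs; all 10 retained. Mean = 3747/10 = 374.700

374.7 ms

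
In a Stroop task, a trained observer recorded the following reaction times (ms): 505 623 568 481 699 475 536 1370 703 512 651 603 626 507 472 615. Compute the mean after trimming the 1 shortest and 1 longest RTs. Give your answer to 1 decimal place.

578.9 ms

Sorted: 472, 475, 481, 505, 507, 512, 536, 568, 603, 615, 623, 626, 651, 699, 703, 1370
Drop lowest 1 (472) and highest 1 (1370)
Remaining (n=14): Σ = 8104, mean = 8104/14 = 578.857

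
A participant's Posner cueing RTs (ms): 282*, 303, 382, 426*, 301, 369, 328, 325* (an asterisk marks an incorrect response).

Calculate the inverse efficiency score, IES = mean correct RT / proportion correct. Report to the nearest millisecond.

Correct trials (n=5): 303, 382, 301, 369, 328
Mean correct RT = 1683/5 = 336.6000 ms
Proportion correct = 5/8
IES = 336.6000 / (5/8) = 538.560 ms

539 ms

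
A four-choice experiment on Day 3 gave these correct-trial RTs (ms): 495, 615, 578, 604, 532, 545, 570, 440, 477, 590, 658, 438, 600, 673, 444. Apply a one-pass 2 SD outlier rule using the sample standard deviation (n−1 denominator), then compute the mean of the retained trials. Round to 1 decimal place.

550.6 ms

n = 15, ΣRT = 8259, M = 550.600
Σ(x−M)² = 83795.60; s = √(83795.60/14) = 77.365
Cutoffs: 550.600 ± 2·77.365 → [395.9, 705.3]
No RTs fall outside the cutoffs; all 15 retained. Mean = 8259/15 = 550.600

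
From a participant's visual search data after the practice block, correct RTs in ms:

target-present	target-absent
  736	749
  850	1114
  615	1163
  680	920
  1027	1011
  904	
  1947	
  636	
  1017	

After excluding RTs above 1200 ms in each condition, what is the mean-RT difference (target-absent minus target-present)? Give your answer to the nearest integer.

target-present: exclude 1947
M(target-present) = 6465/8 = 808.125
M(target-absent) = 4957/5 = 991.400
Difference = 991.400 − 808.125 = 183.275 ms

183 ms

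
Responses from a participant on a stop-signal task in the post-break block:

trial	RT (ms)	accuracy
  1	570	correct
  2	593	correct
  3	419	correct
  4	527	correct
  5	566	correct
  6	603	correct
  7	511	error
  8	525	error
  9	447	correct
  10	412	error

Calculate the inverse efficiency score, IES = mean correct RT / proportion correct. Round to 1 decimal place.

Correct trials (n=7): 570, 593, 419, 527, 566, 603, 447
Mean correct RT = 3725/7 = 532.1429 ms
Proportion correct = 7/10
IES = 532.1429 / (7/10) = 760.204 ms

760.2 ms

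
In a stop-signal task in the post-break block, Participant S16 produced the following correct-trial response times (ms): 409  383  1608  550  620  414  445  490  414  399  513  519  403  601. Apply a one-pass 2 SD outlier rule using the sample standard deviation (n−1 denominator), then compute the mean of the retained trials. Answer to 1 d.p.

473.8 ms

n = 14, ΣRT = 7768, M = 554.857
Σ(x−M)² = 1272661.71; s = √(1272661.71/13) = 312.885
Cutoffs: 554.857 ± 2·312.885 → [-70.9, 1180.6]
Outside: 1608 → excluded.
Retained (n=13): Σ = 6160, mean = 6160/13 = 473.846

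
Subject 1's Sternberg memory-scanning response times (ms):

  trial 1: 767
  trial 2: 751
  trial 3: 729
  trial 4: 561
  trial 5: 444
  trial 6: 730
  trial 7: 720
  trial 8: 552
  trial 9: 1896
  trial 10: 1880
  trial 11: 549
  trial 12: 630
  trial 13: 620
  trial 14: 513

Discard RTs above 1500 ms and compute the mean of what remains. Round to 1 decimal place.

630.5 ms

Excluded: 1880, 1896
Retained (n=12): Σ = 7566
Mean = 7566/12 = 630.5000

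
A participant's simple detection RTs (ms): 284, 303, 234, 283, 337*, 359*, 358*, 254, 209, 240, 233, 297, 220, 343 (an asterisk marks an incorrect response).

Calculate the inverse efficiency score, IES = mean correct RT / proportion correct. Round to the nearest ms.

Correct trials (n=11): 284, 303, 234, 283, 254, 209, 240, 233, 297, 220, 343
Mean correct RT = 2900/11 = 263.6364 ms
Proportion correct = 11/14
IES = 263.6364 / (11/14) = 335.537 ms

336 ms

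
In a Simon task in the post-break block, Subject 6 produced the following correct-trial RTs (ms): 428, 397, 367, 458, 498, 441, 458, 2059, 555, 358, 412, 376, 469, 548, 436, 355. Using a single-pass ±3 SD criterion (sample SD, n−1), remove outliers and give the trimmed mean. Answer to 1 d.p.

437.1 ms

n = 16, ΣRT = 8615, M = 538.438
Σ(x−M)² = 2522031.94; s = √(2522031.94/15) = 410.043
Cutoffs: 538.438 ± 3·410.043 → [-691.7, 1768.6]
Outside: 2059 → excluded.
Retained (n=15): Σ = 6556, mean = 6556/15 = 437.067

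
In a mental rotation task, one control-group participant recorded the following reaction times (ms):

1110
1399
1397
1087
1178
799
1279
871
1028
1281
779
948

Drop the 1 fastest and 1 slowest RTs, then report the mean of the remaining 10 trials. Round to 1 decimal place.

Sorted: 779, 799, 871, 948, 1028, 1087, 1110, 1178, 1279, 1281, 1397, 1399
Drop lowest 1 (779) and highest 1 (1399)
Remaining (n=10): Σ = 10978, mean = 10978/10 = 1097.800

1097.8 ms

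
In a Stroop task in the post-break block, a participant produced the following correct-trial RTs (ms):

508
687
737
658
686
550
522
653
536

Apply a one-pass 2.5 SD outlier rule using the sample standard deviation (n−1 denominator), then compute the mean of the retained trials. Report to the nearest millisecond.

615 ms

n = 9, ΣRT = 5537, M = 615.222
Σ(x−M)² = 58965.56; s = √(58965.56/8) = 85.853
Cutoffs: 615.222 ± 2.5·85.853 → [400.6, 829.9]
No RTs fall outside the cutoffs; all 9 retained. Mean = 5537/9 = 615.222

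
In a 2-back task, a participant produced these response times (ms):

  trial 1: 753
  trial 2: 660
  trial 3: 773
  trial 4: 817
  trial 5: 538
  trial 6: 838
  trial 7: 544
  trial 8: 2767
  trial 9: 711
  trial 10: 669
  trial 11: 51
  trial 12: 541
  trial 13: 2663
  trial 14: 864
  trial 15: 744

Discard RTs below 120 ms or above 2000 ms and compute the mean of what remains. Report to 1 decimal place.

Excluded: 51, 2663, 2767
Retained (n=12): Σ = 8452
Mean = 8452/12 = 704.3333

704.3 ms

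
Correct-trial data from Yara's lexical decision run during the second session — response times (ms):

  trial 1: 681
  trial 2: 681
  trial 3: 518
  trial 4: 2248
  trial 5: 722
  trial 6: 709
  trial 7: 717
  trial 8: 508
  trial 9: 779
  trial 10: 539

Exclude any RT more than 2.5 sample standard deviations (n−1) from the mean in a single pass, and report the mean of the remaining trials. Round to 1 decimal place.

650.4 ms

n = 10, ΣRT = 8102, M = 810.200
Σ(x−M)² = 2378589.60; s = √(2378589.60/9) = 514.089
Cutoffs: 810.200 ± 2.5·514.089 → [-475.0, 2095.4]
Outside: 2248 → excluded.
Retained (n=9): Σ = 5854, mean = 5854/9 = 650.444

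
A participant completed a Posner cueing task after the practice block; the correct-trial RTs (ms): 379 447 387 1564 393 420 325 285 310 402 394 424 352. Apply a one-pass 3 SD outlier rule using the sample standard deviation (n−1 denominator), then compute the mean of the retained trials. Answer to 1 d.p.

376.5 ms

n = 13, ΣRT = 6082, M = 467.846
Σ(x−M)² = 1328193.69; s = √(1328193.69/12) = 332.690
Cutoffs: 467.846 ± 3·332.690 → [-530.2, 1465.9]
Outside: 1564 → excluded.
Retained (n=12): Σ = 4518, mean = 4518/12 = 376.500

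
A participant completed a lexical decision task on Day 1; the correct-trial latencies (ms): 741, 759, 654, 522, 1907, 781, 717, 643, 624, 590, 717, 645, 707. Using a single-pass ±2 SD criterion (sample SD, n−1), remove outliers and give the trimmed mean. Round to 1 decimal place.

675.0 ms

n = 13, ΣRT = 10007, M = 769.769
Σ(x−M)² = 1463868.31; s = √(1463868.31/12) = 349.269
Cutoffs: 769.769 ± 2·349.269 → [71.2, 1468.3]
Outside: 1907 → excluded.
Retained (n=12): Σ = 8100, mean = 8100/12 = 675.000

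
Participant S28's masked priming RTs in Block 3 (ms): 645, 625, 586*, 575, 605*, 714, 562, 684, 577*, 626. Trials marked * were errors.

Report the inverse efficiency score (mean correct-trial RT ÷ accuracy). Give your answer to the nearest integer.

Correct trials (n=7): 645, 625, 575, 714, 562, 684, 626
Mean correct RT = 4431/7 = 633.0000 ms
Proportion correct = 7/10
IES = 633.0000 / (7/10) = 904.286 ms

904 ms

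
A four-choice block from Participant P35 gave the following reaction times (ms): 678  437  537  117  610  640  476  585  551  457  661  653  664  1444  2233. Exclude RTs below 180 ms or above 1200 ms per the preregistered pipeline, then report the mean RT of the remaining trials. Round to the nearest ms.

Excluded: 117, 1444, 2233
Retained (n=12): Σ = 6949
Mean = 6949/12 = 579.0833

579 ms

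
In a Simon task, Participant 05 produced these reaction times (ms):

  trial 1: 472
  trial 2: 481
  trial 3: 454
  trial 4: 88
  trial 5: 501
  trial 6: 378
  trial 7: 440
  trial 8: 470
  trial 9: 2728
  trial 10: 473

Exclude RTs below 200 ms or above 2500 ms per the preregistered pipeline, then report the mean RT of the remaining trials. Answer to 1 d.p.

Excluded: 88, 2728
Retained (n=8): Σ = 3669
Mean = 3669/8 = 458.6250

458.6 ms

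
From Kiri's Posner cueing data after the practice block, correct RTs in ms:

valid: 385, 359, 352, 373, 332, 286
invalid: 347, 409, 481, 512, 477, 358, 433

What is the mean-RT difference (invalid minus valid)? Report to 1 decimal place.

M(valid) = 2087/6 = 347.833
M(invalid) = 3017/7 = 431.000
Difference = 431.000 − 347.833 = 83.167 ms

83.2 ms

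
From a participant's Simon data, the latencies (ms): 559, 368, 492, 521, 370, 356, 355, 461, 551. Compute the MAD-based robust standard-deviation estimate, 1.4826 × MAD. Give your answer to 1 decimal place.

Sorted: 355, 356, 368, 370, 461, 492, 521, 551, 559 → median = 461
|x − 461| sorted: 0, 31, 60, 90, 91, 93, 98, 105, 106 → MAD = 91
Robust SD ≈ 1.4826 × 91 = 134.917

134.9 ms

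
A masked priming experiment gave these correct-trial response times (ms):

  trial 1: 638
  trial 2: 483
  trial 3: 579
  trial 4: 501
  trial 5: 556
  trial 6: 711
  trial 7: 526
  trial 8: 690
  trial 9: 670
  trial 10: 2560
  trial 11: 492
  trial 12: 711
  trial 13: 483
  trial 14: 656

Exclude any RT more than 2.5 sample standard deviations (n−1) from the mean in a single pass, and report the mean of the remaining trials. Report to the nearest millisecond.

592 ms

n = 14, ΣRT = 10256, M = 732.571
Σ(x−M)² = 3694465.43; s = √(3694465.43/13) = 533.094
Cutoffs: 732.571 ± 2.5·533.094 → [-600.2, 2065.3]
Outside: 2560 → excluded.
Retained (n=13): Σ = 7696, mean = 7696/13 = 592.000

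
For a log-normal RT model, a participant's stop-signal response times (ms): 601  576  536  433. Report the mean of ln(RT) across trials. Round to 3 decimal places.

6.277

ln(RT): 6.3986, 6.3561, 6.2841, 6.0707
Σ ln(RT) = 25.1096
Mean = 25.1096/4 = 6.27739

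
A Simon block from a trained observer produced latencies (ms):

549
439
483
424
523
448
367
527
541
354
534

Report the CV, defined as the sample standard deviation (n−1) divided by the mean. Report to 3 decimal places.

0.149

n = 11, Σ = 5189, M = 471.7273
Σ(x−M)² = 49198.182; s = √(49198.182/10) = 70.1414
CV = 70.1414 / 471.7273 = 0.14869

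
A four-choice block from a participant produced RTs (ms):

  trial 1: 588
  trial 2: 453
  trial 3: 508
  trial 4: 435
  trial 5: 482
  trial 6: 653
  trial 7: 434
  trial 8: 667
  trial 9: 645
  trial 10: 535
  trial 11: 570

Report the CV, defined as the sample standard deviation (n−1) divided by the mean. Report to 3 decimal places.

0.162

n = 11, Σ = 5970, M = 542.7273
Σ(x−M)² = 77288.182; s = √(77288.182/10) = 87.9137
CV = 87.9137 / 542.7273 = 0.16199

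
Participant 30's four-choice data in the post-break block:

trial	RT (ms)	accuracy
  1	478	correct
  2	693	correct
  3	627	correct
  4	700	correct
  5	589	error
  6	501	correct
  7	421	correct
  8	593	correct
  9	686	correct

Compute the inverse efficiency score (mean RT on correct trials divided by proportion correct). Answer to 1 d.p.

Correct trials (n=8): 478, 693, 627, 700, 501, 421, 593, 686
Mean correct RT = 4699/8 = 587.3750 ms
Proportion correct = 8/9
IES = 587.3750 / (8/9) = 660.797 ms

660.8 ms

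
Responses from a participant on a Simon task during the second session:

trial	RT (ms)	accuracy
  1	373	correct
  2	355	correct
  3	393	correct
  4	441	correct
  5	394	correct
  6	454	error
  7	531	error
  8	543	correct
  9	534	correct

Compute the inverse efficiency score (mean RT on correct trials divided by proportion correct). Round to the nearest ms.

557 ms

Correct trials (n=7): 373, 355, 393, 441, 394, 543, 534
Mean correct RT = 3033/7 = 433.2857 ms
Proportion correct = 7/9
IES = 433.2857 / (7/9) = 557.082 ms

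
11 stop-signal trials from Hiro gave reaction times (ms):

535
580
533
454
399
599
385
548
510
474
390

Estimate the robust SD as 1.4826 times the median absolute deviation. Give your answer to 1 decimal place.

Sorted: 385, 390, 399, 454, 474, 510, 533, 535, 548, 580, 599 → median = 510
|x − 510| sorted: 0, 23, 25, 36, 38, 56, 70, 89, 111, 120, 125 → MAD = 56
Robust SD ≈ 1.4826 × 56 = 83.026

83.0 ms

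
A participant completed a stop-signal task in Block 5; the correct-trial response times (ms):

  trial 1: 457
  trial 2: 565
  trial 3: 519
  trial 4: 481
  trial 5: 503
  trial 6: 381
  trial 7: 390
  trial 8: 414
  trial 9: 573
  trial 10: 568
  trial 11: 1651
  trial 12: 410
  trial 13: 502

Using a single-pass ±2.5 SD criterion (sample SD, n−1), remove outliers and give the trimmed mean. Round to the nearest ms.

480 ms

n = 13, ΣRT = 7414, M = 570.308
Σ(x−M)² = 1319058.77; s = √(1319058.77/12) = 331.544
Cutoffs: 570.308 ± 2.5·331.544 → [-258.6, 1399.2]
Outside: 1651 → excluded.
Retained (n=12): Σ = 5763, mean = 5763/12 = 480.250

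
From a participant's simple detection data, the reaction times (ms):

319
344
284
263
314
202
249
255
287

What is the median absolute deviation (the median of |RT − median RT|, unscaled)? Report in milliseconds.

30 ms

Sorted: 202, 249, 255, 263, 284, 287, 314, 319, 344 → median = 284
|x − 284|: 35, 60, 0, 21, 30, 82, 35, 29, 3
Sorted deviations: 0, 3, 21, 29, 30, 35, 35, 60, 82 → MAD = 30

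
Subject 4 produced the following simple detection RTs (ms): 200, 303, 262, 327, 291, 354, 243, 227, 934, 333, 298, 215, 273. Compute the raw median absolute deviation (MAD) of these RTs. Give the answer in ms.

42 ms

Sorted: 200, 215, 227, 243, 262, 273, 291, 298, 303, 327, 333, 354, 934 → median = 291
|x − 291|: 91, 12, 29, 36, 0, 63, 48, 64, 643, 42, 7, 76, 18
Sorted deviations: 0, 7, 12, 18, 29, 36, 42, 48, 63, 64, 76, 91, 643 → MAD = 42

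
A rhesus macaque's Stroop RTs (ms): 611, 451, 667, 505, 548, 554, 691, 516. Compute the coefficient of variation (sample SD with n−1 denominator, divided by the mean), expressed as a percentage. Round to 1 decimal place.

n = 8, Σ = 4543, M = 567.8750
Σ(x−M)² = 47736.875; s = √(47736.875/7) = 82.5806
CV = 82.5806 / 567.8750 = 0.14542 = 14.542%

14.5%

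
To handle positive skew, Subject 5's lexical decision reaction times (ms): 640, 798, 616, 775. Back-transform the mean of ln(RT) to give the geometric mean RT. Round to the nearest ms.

ln(RT): 6.4615, 6.6821, 6.4232, 6.6529
Mean ln(RT) = 26.2197/4 = 6.55492
Geometric mean = exp(6.55492) = 702.69 ms

703 ms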